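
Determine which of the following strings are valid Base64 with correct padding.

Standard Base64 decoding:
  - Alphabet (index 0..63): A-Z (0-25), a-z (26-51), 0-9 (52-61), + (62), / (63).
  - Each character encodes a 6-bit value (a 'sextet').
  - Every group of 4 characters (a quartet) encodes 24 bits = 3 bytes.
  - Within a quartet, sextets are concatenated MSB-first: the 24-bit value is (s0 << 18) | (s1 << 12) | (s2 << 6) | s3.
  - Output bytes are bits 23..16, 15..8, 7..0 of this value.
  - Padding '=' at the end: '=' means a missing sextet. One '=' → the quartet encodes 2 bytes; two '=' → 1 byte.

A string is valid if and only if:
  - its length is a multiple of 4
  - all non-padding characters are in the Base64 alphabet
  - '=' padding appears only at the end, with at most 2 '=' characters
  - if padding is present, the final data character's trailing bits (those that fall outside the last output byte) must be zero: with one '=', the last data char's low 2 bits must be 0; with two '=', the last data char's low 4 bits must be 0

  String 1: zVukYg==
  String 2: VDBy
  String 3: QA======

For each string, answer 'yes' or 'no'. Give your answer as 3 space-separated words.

String 1: 'zVukYg==' → valid
String 2: 'VDBy' → valid
String 3: 'QA======' → invalid (6 pad chars (max 2))

Answer: yes yes no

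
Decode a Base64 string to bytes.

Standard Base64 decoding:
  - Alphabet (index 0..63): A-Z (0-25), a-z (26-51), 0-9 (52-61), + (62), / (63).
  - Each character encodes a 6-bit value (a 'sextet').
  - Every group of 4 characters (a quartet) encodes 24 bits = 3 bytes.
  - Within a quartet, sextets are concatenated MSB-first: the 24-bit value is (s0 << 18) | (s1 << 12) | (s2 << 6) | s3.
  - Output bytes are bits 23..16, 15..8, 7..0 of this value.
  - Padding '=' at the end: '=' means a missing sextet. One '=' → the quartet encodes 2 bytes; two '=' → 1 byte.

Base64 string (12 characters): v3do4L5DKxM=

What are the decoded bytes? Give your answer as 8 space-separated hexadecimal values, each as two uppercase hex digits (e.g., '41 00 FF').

After char 0 ('v'=47): chars_in_quartet=1 acc=0x2F bytes_emitted=0
After char 1 ('3'=55): chars_in_quartet=2 acc=0xBF7 bytes_emitted=0
After char 2 ('d'=29): chars_in_quartet=3 acc=0x2FDDD bytes_emitted=0
After char 3 ('o'=40): chars_in_quartet=4 acc=0xBF7768 -> emit BF 77 68, reset; bytes_emitted=3
After char 4 ('4'=56): chars_in_quartet=1 acc=0x38 bytes_emitted=3
After char 5 ('L'=11): chars_in_quartet=2 acc=0xE0B bytes_emitted=3
After char 6 ('5'=57): chars_in_quartet=3 acc=0x382F9 bytes_emitted=3
After char 7 ('D'=3): chars_in_quartet=4 acc=0xE0BE43 -> emit E0 BE 43, reset; bytes_emitted=6
After char 8 ('K'=10): chars_in_quartet=1 acc=0xA bytes_emitted=6
After char 9 ('x'=49): chars_in_quartet=2 acc=0x2B1 bytes_emitted=6
After char 10 ('M'=12): chars_in_quartet=3 acc=0xAC4C bytes_emitted=6
Padding '=': partial quartet acc=0xAC4C -> emit 2B 13; bytes_emitted=8

Answer: BF 77 68 E0 BE 43 2B 13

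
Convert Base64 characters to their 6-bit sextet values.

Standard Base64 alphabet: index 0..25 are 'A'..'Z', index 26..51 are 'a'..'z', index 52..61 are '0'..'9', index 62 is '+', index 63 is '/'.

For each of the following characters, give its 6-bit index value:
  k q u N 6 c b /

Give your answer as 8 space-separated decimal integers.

'k': a..z range, 26 + ord('k') − ord('a') = 36
'q': a..z range, 26 + ord('q') − ord('a') = 42
'u': a..z range, 26 + ord('u') − ord('a') = 46
'N': A..Z range, ord('N') − ord('A') = 13
'6': 0..9 range, 52 + ord('6') − ord('0') = 58
'c': a..z range, 26 + ord('c') − ord('a') = 28
'b': a..z range, 26 + ord('b') − ord('a') = 27
'/': index 63

Answer: 36 42 46 13 58 28 27 63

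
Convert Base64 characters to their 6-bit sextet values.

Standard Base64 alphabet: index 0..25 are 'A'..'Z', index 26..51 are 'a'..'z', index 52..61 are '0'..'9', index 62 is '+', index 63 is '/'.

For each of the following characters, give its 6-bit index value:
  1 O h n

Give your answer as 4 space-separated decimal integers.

Answer: 53 14 33 39

Derivation:
'1': 0..9 range, 52 + ord('1') − ord('0') = 53
'O': A..Z range, ord('O') − ord('A') = 14
'h': a..z range, 26 + ord('h') − ord('a') = 33
'n': a..z range, 26 + ord('n') − ord('a') = 39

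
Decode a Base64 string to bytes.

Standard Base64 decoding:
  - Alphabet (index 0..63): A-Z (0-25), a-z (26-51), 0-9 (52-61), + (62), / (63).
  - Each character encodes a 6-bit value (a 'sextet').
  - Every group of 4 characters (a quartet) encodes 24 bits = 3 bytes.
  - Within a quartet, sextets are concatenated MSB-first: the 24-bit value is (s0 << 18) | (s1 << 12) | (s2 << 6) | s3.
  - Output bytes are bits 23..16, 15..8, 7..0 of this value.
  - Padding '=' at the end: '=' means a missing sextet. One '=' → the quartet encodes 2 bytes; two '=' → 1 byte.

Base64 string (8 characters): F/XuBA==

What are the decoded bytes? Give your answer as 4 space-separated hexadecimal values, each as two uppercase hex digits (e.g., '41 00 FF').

Answer: 17 F5 EE 04

Derivation:
After char 0 ('F'=5): chars_in_quartet=1 acc=0x5 bytes_emitted=0
After char 1 ('/'=63): chars_in_quartet=2 acc=0x17F bytes_emitted=0
After char 2 ('X'=23): chars_in_quartet=3 acc=0x5FD7 bytes_emitted=0
After char 3 ('u'=46): chars_in_quartet=4 acc=0x17F5EE -> emit 17 F5 EE, reset; bytes_emitted=3
After char 4 ('B'=1): chars_in_quartet=1 acc=0x1 bytes_emitted=3
After char 5 ('A'=0): chars_in_quartet=2 acc=0x40 bytes_emitted=3
Padding '==': partial quartet acc=0x40 -> emit 04; bytes_emitted=4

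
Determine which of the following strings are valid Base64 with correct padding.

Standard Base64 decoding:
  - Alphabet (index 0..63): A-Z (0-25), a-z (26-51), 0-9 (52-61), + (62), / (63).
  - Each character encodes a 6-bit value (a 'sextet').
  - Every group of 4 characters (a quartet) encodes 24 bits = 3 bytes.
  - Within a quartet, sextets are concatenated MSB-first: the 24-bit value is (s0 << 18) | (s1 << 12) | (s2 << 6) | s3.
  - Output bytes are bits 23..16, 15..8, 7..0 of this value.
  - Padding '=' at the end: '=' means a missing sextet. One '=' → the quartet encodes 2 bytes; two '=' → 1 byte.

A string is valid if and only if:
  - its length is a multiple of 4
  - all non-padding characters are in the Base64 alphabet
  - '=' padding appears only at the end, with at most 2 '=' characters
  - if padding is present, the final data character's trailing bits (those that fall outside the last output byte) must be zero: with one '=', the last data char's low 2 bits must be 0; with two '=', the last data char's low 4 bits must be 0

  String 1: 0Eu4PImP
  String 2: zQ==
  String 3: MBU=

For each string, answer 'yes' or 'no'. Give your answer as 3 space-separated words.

String 1: '0Eu4PImP' → valid
String 2: 'zQ==' → valid
String 3: 'MBU=' → valid

Answer: yes yes yes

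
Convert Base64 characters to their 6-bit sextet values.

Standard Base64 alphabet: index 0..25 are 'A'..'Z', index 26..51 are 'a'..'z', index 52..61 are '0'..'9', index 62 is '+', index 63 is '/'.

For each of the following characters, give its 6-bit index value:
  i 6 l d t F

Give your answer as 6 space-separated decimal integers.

'i': a..z range, 26 + ord('i') − ord('a') = 34
'6': 0..9 range, 52 + ord('6') − ord('0') = 58
'l': a..z range, 26 + ord('l') − ord('a') = 37
'd': a..z range, 26 + ord('d') − ord('a') = 29
't': a..z range, 26 + ord('t') − ord('a') = 45
'F': A..Z range, ord('F') − ord('A') = 5

Answer: 34 58 37 29 45 5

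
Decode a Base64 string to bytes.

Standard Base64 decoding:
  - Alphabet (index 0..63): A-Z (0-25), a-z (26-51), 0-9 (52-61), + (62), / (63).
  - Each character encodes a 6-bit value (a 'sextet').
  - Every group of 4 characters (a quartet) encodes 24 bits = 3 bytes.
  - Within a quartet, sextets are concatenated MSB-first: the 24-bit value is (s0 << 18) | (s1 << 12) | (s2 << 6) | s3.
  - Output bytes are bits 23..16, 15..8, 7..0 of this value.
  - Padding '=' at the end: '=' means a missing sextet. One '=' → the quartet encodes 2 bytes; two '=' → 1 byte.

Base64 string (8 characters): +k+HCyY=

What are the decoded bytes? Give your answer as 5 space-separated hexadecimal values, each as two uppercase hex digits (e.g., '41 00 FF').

Answer: FA 4F 87 0B 26

Derivation:
After char 0 ('+'=62): chars_in_quartet=1 acc=0x3E bytes_emitted=0
After char 1 ('k'=36): chars_in_quartet=2 acc=0xFA4 bytes_emitted=0
After char 2 ('+'=62): chars_in_quartet=3 acc=0x3E93E bytes_emitted=0
After char 3 ('H'=7): chars_in_quartet=4 acc=0xFA4F87 -> emit FA 4F 87, reset; bytes_emitted=3
After char 4 ('C'=2): chars_in_quartet=1 acc=0x2 bytes_emitted=3
After char 5 ('y'=50): chars_in_quartet=2 acc=0xB2 bytes_emitted=3
After char 6 ('Y'=24): chars_in_quartet=3 acc=0x2C98 bytes_emitted=3
Padding '=': partial quartet acc=0x2C98 -> emit 0B 26; bytes_emitted=5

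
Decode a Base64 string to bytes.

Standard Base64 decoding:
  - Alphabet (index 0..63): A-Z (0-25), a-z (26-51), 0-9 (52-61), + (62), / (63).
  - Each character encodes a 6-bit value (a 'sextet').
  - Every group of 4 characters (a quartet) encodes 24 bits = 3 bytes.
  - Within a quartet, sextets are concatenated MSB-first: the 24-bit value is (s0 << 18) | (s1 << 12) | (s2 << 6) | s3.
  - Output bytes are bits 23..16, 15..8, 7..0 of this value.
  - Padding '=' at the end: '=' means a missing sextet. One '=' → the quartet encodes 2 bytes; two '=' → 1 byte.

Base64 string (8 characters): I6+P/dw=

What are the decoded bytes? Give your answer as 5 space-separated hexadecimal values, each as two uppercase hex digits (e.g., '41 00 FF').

Answer: 23 AF 8F FD DC

Derivation:
After char 0 ('I'=8): chars_in_quartet=1 acc=0x8 bytes_emitted=0
After char 1 ('6'=58): chars_in_quartet=2 acc=0x23A bytes_emitted=0
After char 2 ('+'=62): chars_in_quartet=3 acc=0x8EBE bytes_emitted=0
After char 3 ('P'=15): chars_in_quartet=4 acc=0x23AF8F -> emit 23 AF 8F, reset; bytes_emitted=3
After char 4 ('/'=63): chars_in_quartet=1 acc=0x3F bytes_emitted=3
After char 5 ('d'=29): chars_in_quartet=2 acc=0xFDD bytes_emitted=3
After char 6 ('w'=48): chars_in_quartet=3 acc=0x3F770 bytes_emitted=3
Padding '=': partial quartet acc=0x3F770 -> emit FD DC; bytes_emitted=5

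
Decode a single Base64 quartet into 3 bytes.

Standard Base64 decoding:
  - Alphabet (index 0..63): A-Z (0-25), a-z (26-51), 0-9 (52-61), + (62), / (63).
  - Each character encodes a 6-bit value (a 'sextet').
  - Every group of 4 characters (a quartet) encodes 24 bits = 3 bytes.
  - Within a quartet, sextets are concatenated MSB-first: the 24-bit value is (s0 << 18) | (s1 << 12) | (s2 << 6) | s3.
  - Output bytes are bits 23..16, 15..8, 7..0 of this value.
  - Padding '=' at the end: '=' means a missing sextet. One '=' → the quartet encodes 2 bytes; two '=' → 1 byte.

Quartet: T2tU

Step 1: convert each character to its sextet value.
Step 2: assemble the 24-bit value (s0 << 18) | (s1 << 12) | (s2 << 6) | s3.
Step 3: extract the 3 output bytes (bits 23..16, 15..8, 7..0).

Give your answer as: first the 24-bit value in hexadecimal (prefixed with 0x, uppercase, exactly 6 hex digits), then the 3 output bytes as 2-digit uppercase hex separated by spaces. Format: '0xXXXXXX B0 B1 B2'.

Answer: 0x4F6B54 4F 6B 54

Derivation:
Sextets: T=19, 2=54, t=45, U=20
24-bit: (19<<18) | (54<<12) | (45<<6) | 20
      = 0x4C0000 | 0x036000 | 0x000B40 | 0x000014
      = 0x4F6B54
Bytes: (v>>16)&0xFF=4F, (v>>8)&0xFF=6B, v&0xFF=54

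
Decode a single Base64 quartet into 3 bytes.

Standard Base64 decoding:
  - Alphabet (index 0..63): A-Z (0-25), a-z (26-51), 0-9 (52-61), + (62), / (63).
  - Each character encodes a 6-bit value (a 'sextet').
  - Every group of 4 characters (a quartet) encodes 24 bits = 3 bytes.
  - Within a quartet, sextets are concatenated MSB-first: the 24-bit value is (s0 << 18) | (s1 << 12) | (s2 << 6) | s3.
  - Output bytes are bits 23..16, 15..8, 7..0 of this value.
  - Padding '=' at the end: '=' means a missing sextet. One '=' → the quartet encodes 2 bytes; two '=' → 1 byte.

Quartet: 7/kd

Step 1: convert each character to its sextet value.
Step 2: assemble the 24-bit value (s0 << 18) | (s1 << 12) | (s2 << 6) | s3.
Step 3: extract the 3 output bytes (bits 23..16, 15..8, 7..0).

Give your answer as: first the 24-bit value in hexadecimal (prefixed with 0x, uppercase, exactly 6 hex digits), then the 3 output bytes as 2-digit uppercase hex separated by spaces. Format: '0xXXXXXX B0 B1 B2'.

Answer: 0xEFF91D EF F9 1D

Derivation:
Sextets: 7=59, /=63, k=36, d=29
24-bit: (59<<18) | (63<<12) | (36<<6) | 29
      = 0xEC0000 | 0x03F000 | 0x000900 | 0x00001D
      = 0xEFF91D
Bytes: (v>>16)&0xFF=EF, (v>>8)&0xFF=F9, v&0xFF=1D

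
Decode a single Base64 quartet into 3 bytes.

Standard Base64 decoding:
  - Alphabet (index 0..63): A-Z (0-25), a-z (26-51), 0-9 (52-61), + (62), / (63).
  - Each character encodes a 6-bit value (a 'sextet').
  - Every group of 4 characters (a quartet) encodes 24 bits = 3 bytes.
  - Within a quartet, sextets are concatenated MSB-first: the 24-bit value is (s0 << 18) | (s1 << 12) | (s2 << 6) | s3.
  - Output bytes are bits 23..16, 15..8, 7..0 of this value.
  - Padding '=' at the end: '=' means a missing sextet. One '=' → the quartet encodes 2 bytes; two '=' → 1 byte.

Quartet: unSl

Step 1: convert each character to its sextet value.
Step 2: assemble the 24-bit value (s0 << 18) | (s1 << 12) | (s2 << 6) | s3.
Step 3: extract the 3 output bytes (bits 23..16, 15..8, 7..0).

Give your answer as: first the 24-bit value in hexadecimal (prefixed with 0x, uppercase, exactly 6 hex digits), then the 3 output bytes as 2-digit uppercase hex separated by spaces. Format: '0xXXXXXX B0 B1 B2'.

Sextets: u=46, n=39, S=18, l=37
24-bit: (46<<18) | (39<<12) | (18<<6) | 37
      = 0xB80000 | 0x027000 | 0x000480 | 0x000025
      = 0xBA74A5
Bytes: (v>>16)&0xFF=BA, (v>>8)&0xFF=74, v&0xFF=A5

Answer: 0xBA74A5 BA 74 A5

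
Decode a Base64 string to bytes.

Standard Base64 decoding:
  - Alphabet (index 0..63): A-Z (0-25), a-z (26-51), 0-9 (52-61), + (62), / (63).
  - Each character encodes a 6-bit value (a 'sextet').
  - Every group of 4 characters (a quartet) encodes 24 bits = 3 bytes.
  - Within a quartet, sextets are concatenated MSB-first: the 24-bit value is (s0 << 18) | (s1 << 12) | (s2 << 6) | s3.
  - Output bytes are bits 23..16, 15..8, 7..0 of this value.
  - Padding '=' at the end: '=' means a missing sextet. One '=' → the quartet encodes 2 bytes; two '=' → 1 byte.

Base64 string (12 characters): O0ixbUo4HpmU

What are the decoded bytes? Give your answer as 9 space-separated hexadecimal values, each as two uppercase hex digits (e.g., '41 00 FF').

Answer: 3B 48 B1 6D 4A 38 1E 99 94

Derivation:
After char 0 ('O'=14): chars_in_quartet=1 acc=0xE bytes_emitted=0
After char 1 ('0'=52): chars_in_quartet=2 acc=0x3B4 bytes_emitted=0
After char 2 ('i'=34): chars_in_quartet=3 acc=0xED22 bytes_emitted=0
After char 3 ('x'=49): chars_in_quartet=4 acc=0x3B48B1 -> emit 3B 48 B1, reset; bytes_emitted=3
After char 4 ('b'=27): chars_in_quartet=1 acc=0x1B bytes_emitted=3
After char 5 ('U'=20): chars_in_quartet=2 acc=0x6D4 bytes_emitted=3
After char 6 ('o'=40): chars_in_quartet=3 acc=0x1B528 bytes_emitted=3
After char 7 ('4'=56): chars_in_quartet=4 acc=0x6D4A38 -> emit 6D 4A 38, reset; bytes_emitted=6
After char 8 ('H'=7): chars_in_quartet=1 acc=0x7 bytes_emitted=6
After char 9 ('p'=41): chars_in_quartet=2 acc=0x1E9 bytes_emitted=6
After char 10 ('m'=38): chars_in_quartet=3 acc=0x7A66 bytes_emitted=6
After char 11 ('U'=20): chars_in_quartet=4 acc=0x1E9994 -> emit 1E 99 94, reset; bytes_emitted=9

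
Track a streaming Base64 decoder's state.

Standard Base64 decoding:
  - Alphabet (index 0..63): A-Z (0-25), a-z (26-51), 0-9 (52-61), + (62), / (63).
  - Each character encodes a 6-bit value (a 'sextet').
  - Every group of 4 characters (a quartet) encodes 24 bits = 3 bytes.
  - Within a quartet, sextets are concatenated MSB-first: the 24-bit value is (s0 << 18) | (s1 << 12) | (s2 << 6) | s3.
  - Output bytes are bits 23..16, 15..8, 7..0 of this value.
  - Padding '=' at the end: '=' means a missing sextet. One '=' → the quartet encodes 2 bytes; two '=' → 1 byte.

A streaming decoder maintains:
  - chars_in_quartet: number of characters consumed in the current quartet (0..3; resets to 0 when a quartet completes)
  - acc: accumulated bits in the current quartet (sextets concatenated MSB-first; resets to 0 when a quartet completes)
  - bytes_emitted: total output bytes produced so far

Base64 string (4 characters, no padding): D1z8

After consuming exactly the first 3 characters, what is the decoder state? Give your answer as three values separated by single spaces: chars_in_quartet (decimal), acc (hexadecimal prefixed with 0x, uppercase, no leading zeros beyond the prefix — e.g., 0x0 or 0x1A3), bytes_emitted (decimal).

Answer: 3 0x3D73 0

Derivation:
After char 0 ('D'=3): chars_in_quartet=1 acc=0x3 bytes_emitted=0
After char 1 ('1'=53): chars_in_quartet=2 acc=0xF5 bytes_emitted=0
After char 2 ('z'=51): chars_in_quartet=3 acc=0x3D73 bytes_emitted=0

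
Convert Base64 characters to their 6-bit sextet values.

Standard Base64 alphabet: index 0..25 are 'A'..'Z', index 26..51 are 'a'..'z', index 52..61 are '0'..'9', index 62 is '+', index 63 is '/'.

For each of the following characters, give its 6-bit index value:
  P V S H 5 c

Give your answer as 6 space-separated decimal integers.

'P': A..Z range, ord('P') − ord('A') = 15
'V': A..Z range, ord('V') − ord('A') = 21
'S': A..Z range, ord('S') − ord('A') = 18
'H': A..Z range, ord('H') − ord('A') = 7
'5': 0..9 range, 52 + ord('5') − ord('0') = 57
'c': a..z range, 26 + ord('c') − ord('a') = 28

Answer: 15 21 18 7 57 28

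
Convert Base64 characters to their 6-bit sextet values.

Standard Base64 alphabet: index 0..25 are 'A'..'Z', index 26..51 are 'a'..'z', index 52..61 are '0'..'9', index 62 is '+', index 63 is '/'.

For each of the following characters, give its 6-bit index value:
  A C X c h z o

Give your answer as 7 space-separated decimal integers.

Answer: 0 2 23 28 33 51 40

Derivation:
'A': A..Z range, ord('A') − ord('A') = 0
'C': A..Z range, ord('C') − ord('A') = 2
'X': A..Z range, ord('X') − ord('A') = 23
'c': a..z range, 26 + ord('c') − ord('a') = 28
'h': a..z range, 26 + ord('h') − ord('a') = 33
'z': a..z range, 26 + ord('z') − ord('a') = 51
'o': a..z range, 26 + ord('o') − ord('a') = 40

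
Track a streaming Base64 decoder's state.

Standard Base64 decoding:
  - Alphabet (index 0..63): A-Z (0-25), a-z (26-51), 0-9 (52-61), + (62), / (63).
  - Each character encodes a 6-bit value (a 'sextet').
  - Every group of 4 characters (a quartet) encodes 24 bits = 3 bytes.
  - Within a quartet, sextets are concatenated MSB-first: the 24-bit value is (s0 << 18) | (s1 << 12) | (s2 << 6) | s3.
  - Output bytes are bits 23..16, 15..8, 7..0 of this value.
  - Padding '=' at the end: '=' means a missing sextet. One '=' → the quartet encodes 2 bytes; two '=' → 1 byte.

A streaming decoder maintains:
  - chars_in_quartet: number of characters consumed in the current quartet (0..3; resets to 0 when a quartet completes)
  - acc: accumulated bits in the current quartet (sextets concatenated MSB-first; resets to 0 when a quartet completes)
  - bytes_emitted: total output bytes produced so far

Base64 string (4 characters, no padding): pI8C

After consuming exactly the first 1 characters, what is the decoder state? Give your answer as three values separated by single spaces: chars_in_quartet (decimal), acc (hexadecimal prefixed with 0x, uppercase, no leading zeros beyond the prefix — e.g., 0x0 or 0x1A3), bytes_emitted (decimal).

Answer: 1 0x29 0

Derivation:
After char 0 ('p'=41): chars_in_quartet=1 acc=0x29 bytes_emitted=0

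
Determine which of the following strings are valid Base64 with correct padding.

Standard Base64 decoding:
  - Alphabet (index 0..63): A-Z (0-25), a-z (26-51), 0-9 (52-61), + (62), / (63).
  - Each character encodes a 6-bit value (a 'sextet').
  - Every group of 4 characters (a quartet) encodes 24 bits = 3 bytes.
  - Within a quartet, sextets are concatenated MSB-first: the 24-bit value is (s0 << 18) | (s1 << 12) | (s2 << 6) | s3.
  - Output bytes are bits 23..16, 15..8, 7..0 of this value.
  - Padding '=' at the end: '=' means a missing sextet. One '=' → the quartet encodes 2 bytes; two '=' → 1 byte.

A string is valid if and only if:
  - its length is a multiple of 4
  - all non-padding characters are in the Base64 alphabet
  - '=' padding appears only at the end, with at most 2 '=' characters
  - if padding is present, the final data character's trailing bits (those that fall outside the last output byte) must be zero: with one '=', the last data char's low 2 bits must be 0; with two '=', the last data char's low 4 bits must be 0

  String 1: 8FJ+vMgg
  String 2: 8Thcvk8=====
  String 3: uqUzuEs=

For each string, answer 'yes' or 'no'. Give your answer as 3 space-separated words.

String 1: '8FJ+vMgg' → valid
String 2: '8Thcvk8=====' → invalid (5 pad chars (max 2))
String 3: 'uqUzuEs=' → valid

Answer: yes no yes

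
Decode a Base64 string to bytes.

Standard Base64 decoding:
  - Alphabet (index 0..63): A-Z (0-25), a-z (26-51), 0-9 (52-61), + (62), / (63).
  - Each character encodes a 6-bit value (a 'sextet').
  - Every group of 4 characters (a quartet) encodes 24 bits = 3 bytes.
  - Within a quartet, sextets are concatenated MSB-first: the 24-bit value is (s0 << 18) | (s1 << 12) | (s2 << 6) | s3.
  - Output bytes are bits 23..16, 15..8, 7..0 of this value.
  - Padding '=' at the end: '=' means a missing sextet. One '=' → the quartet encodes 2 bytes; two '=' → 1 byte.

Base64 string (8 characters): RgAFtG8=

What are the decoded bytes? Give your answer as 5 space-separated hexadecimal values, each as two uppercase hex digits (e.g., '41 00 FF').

Answer: 46 00 05 B4 6F

Derivation:
After char 0 ('R'=17): chars_in_quartet=1 acc=0x11 bytes_emitted=0
After char 1 ('g'=32): chars_in_quartet=2 acc=0x460 bytes_emitted=0
After char 2 ('A'=0): chars_in_quartet=3 acc=0x11800 bytes_emitted=0
After char 3 ('F'=5): chars_in_quartet=4 acc=0x460005 -> emit 46 00 05, reset; bytes_emitted=3
After char 4 ('t'=45): chars_in_quartet=1 acc=0x2D bytes_emitted=3
After char 5 ('G'=6): chars_in_quartet=2 acc=0xB46 bytes_emitted=3
After char 6 ('8'=60): chars_in_quartet=3 acc=0x2D1BC bytes_emitted=3
Padding '=': partial quartet acc=0x2D1BC -> emit B4 6F; bytes_emitted=5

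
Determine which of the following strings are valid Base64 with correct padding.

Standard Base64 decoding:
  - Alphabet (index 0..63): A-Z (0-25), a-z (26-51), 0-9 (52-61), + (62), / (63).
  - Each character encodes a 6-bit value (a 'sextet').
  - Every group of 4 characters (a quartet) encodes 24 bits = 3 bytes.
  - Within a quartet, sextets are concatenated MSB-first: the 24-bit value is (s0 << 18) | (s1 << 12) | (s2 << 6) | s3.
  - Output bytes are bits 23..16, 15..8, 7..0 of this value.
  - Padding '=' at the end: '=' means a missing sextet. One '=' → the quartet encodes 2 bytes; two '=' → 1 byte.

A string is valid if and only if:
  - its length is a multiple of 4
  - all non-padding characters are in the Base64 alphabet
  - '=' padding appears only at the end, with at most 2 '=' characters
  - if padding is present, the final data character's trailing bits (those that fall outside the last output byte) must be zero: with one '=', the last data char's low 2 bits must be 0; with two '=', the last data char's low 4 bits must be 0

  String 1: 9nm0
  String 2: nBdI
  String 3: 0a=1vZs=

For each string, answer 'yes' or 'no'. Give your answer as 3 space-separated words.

String 1: '9nm0' → valid
String 2: 'nBdI' → valid
String 3: '0a=1vZs=' → invalid (bad char(s): ['=']; '=' in middle)

Answer: yes yes no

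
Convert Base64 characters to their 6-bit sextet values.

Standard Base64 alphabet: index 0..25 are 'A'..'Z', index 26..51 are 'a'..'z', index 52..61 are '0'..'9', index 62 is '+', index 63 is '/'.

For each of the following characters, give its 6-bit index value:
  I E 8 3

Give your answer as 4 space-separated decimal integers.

'I': A..Z range, ord('I') − ord('A') = 8
'E': A..Z range, ord('E') − ord('A') = 4
'8': 0..9 range, 52 + ord('8') − ord('0') = 60
'3': 0..9 range, 52 + ord('3') − ord('0') = 55

Answer: 8 4 60 55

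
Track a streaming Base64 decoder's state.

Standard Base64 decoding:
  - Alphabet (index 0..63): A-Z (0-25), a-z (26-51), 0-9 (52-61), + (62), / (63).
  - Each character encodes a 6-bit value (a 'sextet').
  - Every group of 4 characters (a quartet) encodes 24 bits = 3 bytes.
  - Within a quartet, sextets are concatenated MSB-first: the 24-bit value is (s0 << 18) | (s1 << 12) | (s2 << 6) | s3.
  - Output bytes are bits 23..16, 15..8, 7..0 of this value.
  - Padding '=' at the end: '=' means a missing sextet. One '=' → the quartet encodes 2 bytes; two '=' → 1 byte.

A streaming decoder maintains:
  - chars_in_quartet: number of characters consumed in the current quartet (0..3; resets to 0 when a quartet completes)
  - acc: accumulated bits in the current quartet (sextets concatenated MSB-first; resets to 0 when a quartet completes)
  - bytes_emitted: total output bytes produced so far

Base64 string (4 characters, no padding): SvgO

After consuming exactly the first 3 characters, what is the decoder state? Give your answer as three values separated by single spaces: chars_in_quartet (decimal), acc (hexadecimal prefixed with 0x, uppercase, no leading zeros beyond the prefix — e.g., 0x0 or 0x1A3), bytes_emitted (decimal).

After char 0 ('S'=18): chars_in_quartet=1 acc=0x12 bytes_emitted=0
After char 1 ('v'=47): chars_in_quartet=2 acc=0x4AF bytes_emitted=0
After char 2 ('g'=32): chars_in_quartet=3 acc=0x12BE0 bytes_emitted=0

Answer: 3 0x12BE0 0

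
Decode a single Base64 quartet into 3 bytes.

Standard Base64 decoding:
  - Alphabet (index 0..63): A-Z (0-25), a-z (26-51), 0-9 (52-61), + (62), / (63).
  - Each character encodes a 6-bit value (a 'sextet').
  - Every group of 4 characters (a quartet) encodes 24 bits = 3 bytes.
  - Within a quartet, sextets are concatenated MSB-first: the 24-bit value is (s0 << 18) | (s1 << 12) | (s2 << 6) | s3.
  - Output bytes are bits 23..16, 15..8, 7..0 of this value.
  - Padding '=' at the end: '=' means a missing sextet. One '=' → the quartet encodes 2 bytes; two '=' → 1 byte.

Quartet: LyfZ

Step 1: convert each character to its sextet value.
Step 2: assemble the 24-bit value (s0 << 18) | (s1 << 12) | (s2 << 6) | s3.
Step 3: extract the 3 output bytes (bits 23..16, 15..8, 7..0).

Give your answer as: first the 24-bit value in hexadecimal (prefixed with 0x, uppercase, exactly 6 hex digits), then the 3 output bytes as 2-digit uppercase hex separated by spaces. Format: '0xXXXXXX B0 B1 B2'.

Sextets: L=11, y=50, f=31, Z=25
24-bit: (11<<18) | (50<<12) | (31<<6) | 25
      = 0x2C0000 | 0x032000 | 0x0007C0 | 0x000019
      = 0x2F27D9
Bytes: (v>>16)&0xFF=2F, (v>>8)&0xFF=27, v&0xFF=D9

Answer: 0x2F27D9 2F 27 D9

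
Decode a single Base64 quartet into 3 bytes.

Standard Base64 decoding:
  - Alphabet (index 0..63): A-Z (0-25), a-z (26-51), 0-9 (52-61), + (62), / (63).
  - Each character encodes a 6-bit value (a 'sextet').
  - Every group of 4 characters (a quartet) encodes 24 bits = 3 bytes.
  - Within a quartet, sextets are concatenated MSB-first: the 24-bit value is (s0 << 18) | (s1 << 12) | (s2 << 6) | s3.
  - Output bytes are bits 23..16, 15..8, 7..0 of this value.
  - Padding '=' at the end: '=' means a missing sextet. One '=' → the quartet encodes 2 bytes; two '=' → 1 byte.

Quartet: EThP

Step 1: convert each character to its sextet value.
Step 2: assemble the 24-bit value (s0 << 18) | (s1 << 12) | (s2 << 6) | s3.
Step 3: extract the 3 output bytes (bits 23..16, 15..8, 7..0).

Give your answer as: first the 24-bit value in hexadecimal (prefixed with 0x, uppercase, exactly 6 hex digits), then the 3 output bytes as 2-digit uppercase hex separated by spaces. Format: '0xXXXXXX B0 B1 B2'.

Answer: 0x11384F 11 38 4F

Derivation:
Sextets: E=4, T=19, h=33, P=15
24-bit: (4<<18) | (19<<12) | (33<<6) | 15
      = 0x100000 | 0x013000 | 0x000840 | 0x00000F
      = 0x11384F
Bytes: (v>>16)&0xFF=11, (v>>8)&0xFF=38, v&0xFF=4F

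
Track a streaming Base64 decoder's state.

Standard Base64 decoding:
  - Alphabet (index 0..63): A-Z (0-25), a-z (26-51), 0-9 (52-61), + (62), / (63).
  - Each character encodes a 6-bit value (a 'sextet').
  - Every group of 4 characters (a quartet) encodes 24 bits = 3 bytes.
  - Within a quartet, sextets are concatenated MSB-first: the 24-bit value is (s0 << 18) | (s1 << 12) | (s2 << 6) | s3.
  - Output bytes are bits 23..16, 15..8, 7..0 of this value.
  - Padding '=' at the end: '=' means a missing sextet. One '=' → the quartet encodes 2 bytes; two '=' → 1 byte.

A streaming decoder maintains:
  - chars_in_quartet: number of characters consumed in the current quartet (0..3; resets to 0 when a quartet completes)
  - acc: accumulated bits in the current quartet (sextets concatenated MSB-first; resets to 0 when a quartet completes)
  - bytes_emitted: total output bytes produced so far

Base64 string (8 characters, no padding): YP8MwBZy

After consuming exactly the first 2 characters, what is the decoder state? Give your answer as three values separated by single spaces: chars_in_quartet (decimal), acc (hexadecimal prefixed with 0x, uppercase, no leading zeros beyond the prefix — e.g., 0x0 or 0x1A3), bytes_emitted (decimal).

After char 0 ('Y'=24): chars_in_quartet=1 acc=0x18 bytes_emitted=0
After char 1 ('P'=15): chars_in_quartet=2 acc=0x60F bytes_emitted=0

Answer: 2 0x60F 0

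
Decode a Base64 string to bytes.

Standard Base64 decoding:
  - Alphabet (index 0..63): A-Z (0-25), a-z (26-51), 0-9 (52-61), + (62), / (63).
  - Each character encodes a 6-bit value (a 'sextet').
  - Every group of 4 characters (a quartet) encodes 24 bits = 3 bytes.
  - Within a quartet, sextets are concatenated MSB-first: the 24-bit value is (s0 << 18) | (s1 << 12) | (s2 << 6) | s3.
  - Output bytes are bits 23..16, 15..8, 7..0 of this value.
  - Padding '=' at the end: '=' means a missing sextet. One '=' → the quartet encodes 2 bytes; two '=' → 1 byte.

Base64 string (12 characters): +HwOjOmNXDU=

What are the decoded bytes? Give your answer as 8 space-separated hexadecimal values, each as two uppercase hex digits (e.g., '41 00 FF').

Answer: F8 7C 0E 8C E9 8D 5C 35

Derivation:
After char 0 ('+'=62): chars_in_quartet=1 acc=0x3E bytes_emitted=0
After char 1 ('H'=7): chars_in_quartet=2 acc=0xF87 bytes_emitted=0
After char 2 ('w'=48): chars_in_quartet=3 acc=0x3E1F0 bytes_emitted=0
After char 3 ('O'=14): chars_in_quartet=4 acc=0xF87C0E -> emit F8 7C 0E, reset; bytes_emitted=3
After char 4 ('j'=35): chars_in_quartet=1 acc=0x23 bytes_emitted=3
After char 5 ('O'=14): chars_in_quartet=2 acc=0x8CE bytes_emitted=3
After char 6 ('m'=38): chars_in_quartet=3 acc=0x233A6 bytes_emitted=3
After char 7 ('N'=13): chars_in_quartet=4 acc=0x8CE98D -> emit 8C E9 8D, reset; bytes_emitted=6
After char 8 ('X'=23): chars_in_quartet=1 acc=0x17 bytes_emitted=6
After char 9 ('D'=3): chars_in_quartet=2 acc=0x5C3 bytes_emitted=6
After char 10 ('U'=20): chars_in_quartet=3 acc=0x170D4 bytes_emitted=6
Padding '=': partial quartet acc=0x170D4 -> emit 5C 35; bytes_emitted=8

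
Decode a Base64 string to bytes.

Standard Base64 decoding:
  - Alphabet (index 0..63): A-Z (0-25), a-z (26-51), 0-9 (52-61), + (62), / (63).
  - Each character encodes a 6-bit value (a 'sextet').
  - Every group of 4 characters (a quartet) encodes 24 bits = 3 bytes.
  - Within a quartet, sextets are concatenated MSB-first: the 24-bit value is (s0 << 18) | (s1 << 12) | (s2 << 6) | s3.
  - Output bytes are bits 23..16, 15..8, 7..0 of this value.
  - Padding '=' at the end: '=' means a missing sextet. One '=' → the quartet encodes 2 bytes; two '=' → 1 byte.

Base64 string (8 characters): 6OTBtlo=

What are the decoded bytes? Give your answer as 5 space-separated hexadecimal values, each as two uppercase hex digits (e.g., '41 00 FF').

After char 0 ('6'=58): chars_in_quartet=1 acc=0x3A bytes_emitted=0
After char 1 ('O'=14): chars_in_quartet=2 acc=0xE8E bytes_emitted=0
After char 2 ('T'=19): chars_in_quartet=3 acc=0x3A393 bytes_emitted=0
After char 3 ('B'=1): chars_in_quartet=4 acc=0xE8E4C1 -> emit E8 E4 C1, reset; bytes_emitted=3
After char 4 ('t'=45): chars_in_quartet=1 acc=0x2D bytes_emitted=3
After char 5 ('l'=37): chars_in_quartet=2 acc=0xB65 bytes_emitted=3
After char 6 ('o'=40): chars_in_quartet=3 acc=0x2D968 bytes_emitted=3
Padding '=': partial quartet acc=0x2D968 -> emit B6 5A; bytes_emitted=5

Answer: E8 E4 C1 B6 5A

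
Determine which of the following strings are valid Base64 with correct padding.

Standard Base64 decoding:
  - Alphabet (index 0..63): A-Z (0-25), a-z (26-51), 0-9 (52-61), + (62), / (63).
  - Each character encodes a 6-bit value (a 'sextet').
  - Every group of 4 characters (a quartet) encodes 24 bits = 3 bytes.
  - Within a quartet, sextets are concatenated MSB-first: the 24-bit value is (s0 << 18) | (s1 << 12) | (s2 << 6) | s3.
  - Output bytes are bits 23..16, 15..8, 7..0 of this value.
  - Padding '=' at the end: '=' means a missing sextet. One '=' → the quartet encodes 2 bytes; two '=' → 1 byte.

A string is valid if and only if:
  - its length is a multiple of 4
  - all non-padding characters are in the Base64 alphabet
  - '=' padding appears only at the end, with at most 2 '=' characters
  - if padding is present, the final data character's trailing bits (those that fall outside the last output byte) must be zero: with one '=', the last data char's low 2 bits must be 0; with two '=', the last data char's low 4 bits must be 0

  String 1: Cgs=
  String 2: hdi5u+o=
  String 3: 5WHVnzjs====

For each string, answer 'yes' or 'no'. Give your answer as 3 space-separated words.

Answer: yes yes no

Derivation:
String 1: 'Cgs=' → valid
String 2: 'hdi5u+o=' → valid
String 3: '5WHVnzjs====' → invalid (4 pad chars (max 2))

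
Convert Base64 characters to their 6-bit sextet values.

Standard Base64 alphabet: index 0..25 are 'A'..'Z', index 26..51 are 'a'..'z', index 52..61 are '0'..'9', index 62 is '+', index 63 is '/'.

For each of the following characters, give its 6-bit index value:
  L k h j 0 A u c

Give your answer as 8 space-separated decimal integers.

'L': A..Z range, ord('L') − ord('A') = 11
'k': a..z range, 26 + ord('k') − ord('a') = 36
'h': a..z range, 26 + ord('h') − ord('a') = 33
'j': a..z range, 26 + ord('j') − ord('a') = 35
'0': 0..9 range, 52 + ord('0') − ord('0') = 52
'A': A..Z range, ord('A') − ord('A') = 0
'u': a..z range, 26 + ord('u') − ord('a') = 46
'c': a..z range, 26 + ord('c') − ord('a') = 28

Answer: 11 36 33 35 52 0 46 28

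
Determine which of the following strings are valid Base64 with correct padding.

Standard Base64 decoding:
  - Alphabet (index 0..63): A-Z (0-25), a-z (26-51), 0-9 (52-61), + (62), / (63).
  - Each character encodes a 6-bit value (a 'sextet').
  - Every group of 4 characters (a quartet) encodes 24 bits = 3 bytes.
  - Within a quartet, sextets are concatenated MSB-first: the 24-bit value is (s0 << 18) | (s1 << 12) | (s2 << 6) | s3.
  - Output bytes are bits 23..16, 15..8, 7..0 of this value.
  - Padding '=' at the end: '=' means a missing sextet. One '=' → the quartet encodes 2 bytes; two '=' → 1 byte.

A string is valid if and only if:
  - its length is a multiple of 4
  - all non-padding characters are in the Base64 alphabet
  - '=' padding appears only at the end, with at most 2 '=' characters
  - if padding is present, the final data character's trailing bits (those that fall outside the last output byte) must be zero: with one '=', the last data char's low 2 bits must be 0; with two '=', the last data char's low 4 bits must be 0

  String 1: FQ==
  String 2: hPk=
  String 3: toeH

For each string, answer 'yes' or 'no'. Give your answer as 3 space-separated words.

String 1: 'FQ==' → valid
String 2: 'hPk=' → valid
String 3: 'toeH' → valid

Answer: yes yes yes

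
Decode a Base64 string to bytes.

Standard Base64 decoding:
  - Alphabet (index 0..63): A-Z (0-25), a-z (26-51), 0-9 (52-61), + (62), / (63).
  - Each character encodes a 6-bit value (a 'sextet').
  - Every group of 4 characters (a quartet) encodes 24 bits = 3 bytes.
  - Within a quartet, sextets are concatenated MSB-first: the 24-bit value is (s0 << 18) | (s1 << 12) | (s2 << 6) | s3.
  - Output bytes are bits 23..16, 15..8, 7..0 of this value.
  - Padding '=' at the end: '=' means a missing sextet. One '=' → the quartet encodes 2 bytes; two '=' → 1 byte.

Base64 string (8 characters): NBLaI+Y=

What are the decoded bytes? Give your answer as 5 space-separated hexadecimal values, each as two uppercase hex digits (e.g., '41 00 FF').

Answer: 34 12 DA 23 E6

Derivation:
After char 0 ('N'=13): chars_in_quartet=1 acc=0xD bytes_emitted=0
After char 1 ('B'=1): chars_in_quartet=2 acc=0x341 bytes_emitted=0
After char 2 ('L'=11): chars_in_quartet=3 acc=0xD04B bytes_emitted=0
After char 3 ('a'=26): chars_in_quartet=4 acc=0x3412DA -> emit 34 12 DA, reset; bytes_emitted=3
After char 4 ('I'=8): chars_in_quartet=1 acc=0x8 bytes_emitted=3
After char 5 ('+'=62): chars_in_quartet=2 acc=0x23E bytes_emitted=3
After char 6 ('Y'=24): chars_in_quartet=3 acc=0x8F98 bytes_emitted=3
Padding '=': partial quartet acc=0x8F98 -> emit 23 E6; bytes_emitted=5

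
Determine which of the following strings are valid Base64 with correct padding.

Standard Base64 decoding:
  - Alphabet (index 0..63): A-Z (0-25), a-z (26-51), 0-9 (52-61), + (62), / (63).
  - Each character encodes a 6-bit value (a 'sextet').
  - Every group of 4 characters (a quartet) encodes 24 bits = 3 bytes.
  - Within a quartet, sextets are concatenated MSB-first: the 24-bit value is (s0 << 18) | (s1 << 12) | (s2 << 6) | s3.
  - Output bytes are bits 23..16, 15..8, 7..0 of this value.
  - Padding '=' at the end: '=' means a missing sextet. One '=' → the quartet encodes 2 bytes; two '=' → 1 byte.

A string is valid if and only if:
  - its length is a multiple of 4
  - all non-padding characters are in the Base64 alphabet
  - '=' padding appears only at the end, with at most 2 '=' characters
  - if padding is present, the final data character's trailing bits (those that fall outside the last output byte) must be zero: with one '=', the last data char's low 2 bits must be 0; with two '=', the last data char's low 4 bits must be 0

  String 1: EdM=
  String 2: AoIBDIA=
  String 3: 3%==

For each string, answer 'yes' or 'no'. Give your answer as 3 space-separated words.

Answer: yes yes no

Derivation:
String 1: 'EdM=' → valid
String 2: 'AoIBDIA=' → valid
String 3: '3%==' → invalid (bad char(s): ['%'])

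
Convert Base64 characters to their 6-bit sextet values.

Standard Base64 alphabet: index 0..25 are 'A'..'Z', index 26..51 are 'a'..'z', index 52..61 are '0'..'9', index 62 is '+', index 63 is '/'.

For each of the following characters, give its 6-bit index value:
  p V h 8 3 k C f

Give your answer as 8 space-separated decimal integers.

'p': a..z range, 26 + ord('p') − ord('a') = 41
'V': A..Z range, ord('V') − ord('A') = 21
'h': a..z range, 26 + ord('h') − ord('a') = 33
'8': 0..9 range, 52 + ord('8') − ord('0') = 60
'3': 0..9 range, 52 + ord('3') − ord('0') = 55
'k': a..z range, 26 + ord('k') − ord('a') = 36
'C': A..Z range, ord('C') − ord('A') = 2
'f': a..z range, 26 + ord('f') − ord('a') = 31

Answer: 41 21 33 60 55 36 2 31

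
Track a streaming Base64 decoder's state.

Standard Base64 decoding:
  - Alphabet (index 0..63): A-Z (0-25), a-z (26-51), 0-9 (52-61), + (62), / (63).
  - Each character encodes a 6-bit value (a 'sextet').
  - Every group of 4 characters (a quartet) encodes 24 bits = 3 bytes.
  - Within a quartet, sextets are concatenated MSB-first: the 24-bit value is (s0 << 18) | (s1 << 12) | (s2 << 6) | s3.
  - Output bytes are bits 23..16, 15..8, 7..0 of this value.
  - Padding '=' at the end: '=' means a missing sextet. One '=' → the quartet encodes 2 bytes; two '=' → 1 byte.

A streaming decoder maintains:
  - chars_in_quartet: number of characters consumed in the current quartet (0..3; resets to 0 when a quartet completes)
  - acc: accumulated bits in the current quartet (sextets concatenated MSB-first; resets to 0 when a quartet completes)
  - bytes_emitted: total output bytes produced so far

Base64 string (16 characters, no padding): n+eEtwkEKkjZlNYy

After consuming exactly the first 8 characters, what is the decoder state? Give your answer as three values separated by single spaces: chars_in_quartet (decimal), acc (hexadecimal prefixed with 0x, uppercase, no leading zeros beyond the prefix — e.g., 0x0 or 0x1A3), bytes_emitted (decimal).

After char 0 ('n'=39): chars_in_quartet=1 acc=0x27 bytes_emitted=0
After char 1 ('+'=62): chars_in_quartet=2 acc=0x9FE bytes_emitted=0
After char 2 ('e'=30): chars_in_quartet=3 acc=0x27F9E bytes_emitted=0
After char 3 ('E'=4): chars_in_quartet=4 acc=0x9FE784 -> emit 9F E7 84, reset; bytes_emitted=3
After char 4 ('t'=45): chars_in_quartet=1 acc=0x2D bytes_emitted=3
After char 5 ('w'=48): chars_in_quartet=2 acc=0xB70 bytes_emitted=3
After char 6 ('k'=36): chars_in_quartet=3 acc=0x2DC24 bytes_emitted=3
After char 7 ('E'=4): chars_in_quartet=4 acc=0xB70904 -> emit B7 09 04, reset; bytes_emitted=6

Answer: 0 0x0 6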